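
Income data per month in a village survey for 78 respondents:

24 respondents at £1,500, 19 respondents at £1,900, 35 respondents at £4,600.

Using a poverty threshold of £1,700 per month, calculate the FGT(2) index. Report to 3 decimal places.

0.004

Below z: 24×£1,500 (q = 24 of N = 78).
Normalized shortfalls: (1700−1500)/1700 = 0.1176 (×24).
Squared: 0.0138 (×24).
Sum = 0.332180; P₂ = 0.332180 / 78 = 0.004.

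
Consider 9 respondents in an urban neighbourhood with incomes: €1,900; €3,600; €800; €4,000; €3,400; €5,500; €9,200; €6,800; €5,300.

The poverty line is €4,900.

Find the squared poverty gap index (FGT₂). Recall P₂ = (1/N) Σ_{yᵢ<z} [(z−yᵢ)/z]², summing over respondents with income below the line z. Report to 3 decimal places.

0.141

Below the line: €800, €1,900, €3,400, €3,600, €4,000 (q = 5 of N = 9).
Normalized shortfalls: (4900−800)/4900 = 0.8367; (4900−1900)/4900 = 0.6122; (4900−3400)/4900 = 0.3061; (4900−3600)/4900 = 0.2653; (4900−4000)/4900 = 0.1837.
Squared: 0.7001; 0.3748; 0.0937; 0.0704; 0.0337.
Sum = 1.272803; P₂ = 1.272803 / 9 = 0.141.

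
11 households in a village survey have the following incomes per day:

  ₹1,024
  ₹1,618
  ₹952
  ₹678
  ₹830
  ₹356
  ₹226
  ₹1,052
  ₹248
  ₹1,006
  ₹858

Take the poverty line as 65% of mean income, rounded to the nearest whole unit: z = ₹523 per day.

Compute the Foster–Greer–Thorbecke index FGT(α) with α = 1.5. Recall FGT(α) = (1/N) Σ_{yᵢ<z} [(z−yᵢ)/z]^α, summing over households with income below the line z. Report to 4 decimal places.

Below the line: ₹226, ₹248, ₹356 (q = 3 of N = 11).
Gap ratios (z−y)/z: (523−226)/523 = 0.5679; (523−248)/523 = 0.5258; (523−356)/523 = 0.3193.
Raised to α = 1.5: 0.42794; 0.38128; 0.18044.
Sum = 0.989657; FGT(1.5) = 0.989657 / 11 = 0.0900.

0.0900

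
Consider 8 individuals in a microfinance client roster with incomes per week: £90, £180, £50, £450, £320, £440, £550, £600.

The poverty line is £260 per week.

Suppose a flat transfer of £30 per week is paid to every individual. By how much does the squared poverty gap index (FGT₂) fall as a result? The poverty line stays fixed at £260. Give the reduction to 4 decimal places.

Before: below the line — £50, £90, £180; squared poverty gap index (FGT₂) = 0.146820.
After the £30 transfer: below the line — £80, £120, £210; squared poverty gap index (FGT₂) = 0.100777.
Reduction = 0.146820 − 0.100777 = 0.0460.

0.0460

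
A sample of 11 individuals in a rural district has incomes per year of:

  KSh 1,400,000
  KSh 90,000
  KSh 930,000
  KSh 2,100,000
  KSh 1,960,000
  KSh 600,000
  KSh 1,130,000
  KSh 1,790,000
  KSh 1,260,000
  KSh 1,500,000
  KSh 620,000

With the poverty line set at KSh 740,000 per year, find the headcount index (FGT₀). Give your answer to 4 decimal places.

3 of the 11 individuals have income below KSh 740,000.
H = 3/11 = 0.2727.

0.2727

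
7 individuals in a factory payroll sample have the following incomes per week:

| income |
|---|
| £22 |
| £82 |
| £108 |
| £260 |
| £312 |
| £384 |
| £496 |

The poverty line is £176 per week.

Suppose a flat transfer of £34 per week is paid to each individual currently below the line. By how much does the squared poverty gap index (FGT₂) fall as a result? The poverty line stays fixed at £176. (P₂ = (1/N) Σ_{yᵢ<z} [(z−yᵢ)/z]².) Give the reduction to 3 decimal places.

0.083

Before: below the line — £22, £82, £108; squared poverty gap index (FGT₂) = 0.17145.
After the £34 transfer: below the line — £56, £116, £142; squared poverty gap index (FGT₂) = 0.08834.
Reduction = 0.17145 − 0.08834 = 0.083.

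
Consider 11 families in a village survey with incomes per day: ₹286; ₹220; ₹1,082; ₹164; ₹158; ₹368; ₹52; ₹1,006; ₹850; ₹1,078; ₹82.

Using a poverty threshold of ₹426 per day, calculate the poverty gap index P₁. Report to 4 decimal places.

0.3525

Incomes under z: ₹52, ₹82, ₹158, ₹164, ₹220, ₹286, ₹368 (q = 7 of N = 11).
Shortfall ratios: (426−52)/426 = 0.8779; (426−82)/426 = 0.8075; (426−158)/426 = 0.6291; (426−164)/426 = 0.6150; (426−220)/426 = 0.4836; (426−286)/426 = 0.3286; (426−368)/426 = 0.1362.
Sum of shortfalls = 3.877934; P₁ averages over all N: 3.877934 / 11 = 0.3525.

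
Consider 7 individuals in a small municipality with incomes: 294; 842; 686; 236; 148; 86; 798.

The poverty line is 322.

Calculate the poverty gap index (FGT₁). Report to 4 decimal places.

Below the line: 86, 148, 236, 294 (q = 4 of N = 7).
Normalized shortfalls: (322−86)/322 = 0.7329; (322−148)/322 = 0.5404; (322−236)/322 = 0.2671; (322−294)/322 = 0.0870.
Σ = 1.627329. Dividing by the full population N = 7 gives P₁ = 0.2325.

0.2325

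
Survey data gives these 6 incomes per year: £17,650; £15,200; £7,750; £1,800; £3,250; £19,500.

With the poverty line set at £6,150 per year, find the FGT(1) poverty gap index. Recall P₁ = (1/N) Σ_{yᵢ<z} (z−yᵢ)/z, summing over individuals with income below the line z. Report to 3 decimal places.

Poor units: £1,800, £3,250 (q = 2 of N = 6).
Gap ratios (z−y)/z: (6150−1800)/6150 = 0.7073; (6150−3250)/6150 = 0.4715.
Sum of shortfalls = 1.178862; P₁ averages over all N: 1.178862 / 6 = 0.196.

0.196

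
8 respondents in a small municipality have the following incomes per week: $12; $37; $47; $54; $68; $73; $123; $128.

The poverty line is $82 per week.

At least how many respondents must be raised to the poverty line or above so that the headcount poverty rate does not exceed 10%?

6

6 of the 8 respondents are poor, so H = 6/8 = 0.750.
A headcount ratio of at most 10% allows at most ⌊0.10 × 8⌋ = 0 poor respondents.
So at least 6 − 0 = 6 must be lifted.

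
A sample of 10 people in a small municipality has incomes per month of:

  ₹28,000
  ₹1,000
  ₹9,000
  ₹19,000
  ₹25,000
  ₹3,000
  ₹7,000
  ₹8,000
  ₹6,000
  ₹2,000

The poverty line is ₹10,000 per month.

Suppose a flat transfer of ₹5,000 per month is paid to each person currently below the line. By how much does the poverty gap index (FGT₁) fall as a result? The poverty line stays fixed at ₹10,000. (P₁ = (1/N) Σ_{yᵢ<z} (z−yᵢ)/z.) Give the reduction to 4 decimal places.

Before: below the line — ₹1,000, ₹2,000, ₹3,000, ₹6,000, ₹7,000, ₹8,000, ₹9,000; poverty gap index (FGT₁) = 0.340000.
After the ₹5,000 transfer: below the line — ₹6,000, ₹7,000, ₹8,000; poverty gap index (FGT₁) = 0.090000.
Reduction = 0.340000 − 0.090000 = 0.2500.

0.2500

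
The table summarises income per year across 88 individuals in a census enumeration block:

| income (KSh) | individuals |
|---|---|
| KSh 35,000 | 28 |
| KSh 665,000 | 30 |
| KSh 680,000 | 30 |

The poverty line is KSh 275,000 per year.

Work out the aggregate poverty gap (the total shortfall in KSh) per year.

Incomes under z: 28×KSh 35,000 (q = 28 of N = 88).
Individual gaps: 28×(275000−35000) = 6720000.
Aggregate gap = KSh 6,720,000.

KSh 6,720,000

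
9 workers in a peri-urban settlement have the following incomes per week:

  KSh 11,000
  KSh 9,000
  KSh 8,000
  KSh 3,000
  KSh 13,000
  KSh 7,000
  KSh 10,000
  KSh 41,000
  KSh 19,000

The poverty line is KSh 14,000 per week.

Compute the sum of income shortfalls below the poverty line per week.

KSh 37,000

Below the line: KSh 3,000, KSh 7,000, KSh 8,000, KSh 9,000, KSh 10,000, KSh 11,000, KSh 13,000 (q = 7 of N = 9).
Individual gaps: 14000−3000 = 11000; 14000−7000 = 7000; 14000−8000 = 6000; 14000−9000 = 5000; 14000−10000 = 4000; 14000−11000 = 3000; 14000−13000 = 1000.
Aggregate gap = KSh 37,000.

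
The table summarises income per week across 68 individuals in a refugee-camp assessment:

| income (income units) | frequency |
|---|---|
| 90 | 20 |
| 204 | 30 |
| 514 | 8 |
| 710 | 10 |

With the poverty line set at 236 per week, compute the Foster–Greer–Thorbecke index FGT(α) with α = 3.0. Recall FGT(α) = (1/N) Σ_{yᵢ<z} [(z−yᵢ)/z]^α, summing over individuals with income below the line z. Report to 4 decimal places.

0.0707

Incomes under z: 20×90, 30×204 (q = 50 of N = 68).
Shortfall ratios: (236−90)/236 = 0.6186 (×20); (236−204)/236 = 0.1356 (×30).
Raised to α = 3.0: 0.23677 (×20); 0.00249 (×30).
Sum = 4.810144; FGT(3.0) = 4.810144 / 68 = 0.0707.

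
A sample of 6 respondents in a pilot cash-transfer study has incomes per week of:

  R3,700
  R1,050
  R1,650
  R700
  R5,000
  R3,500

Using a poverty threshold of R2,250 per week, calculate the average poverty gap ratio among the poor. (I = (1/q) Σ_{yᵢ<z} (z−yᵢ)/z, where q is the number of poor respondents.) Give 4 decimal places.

Poor units: R700, R1,050, R1,650 (q = 3 of N = 6).
Relative gaps: 0.6889, 0.5333, 0.2667; sum = 1.488889.
The income-gap ratio divides by q (the poor only): 1.488889 / 3 = 0.4963.

0.4963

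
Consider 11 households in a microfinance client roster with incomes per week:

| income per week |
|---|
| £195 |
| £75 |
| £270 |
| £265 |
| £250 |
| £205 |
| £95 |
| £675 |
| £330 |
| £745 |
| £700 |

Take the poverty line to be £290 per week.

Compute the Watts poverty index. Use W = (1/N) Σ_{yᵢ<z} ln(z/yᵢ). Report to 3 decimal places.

Below z: £75, £95, £195, £205, £250, £265, £270 (q = 7 of N = 11).
ln(z/y) terms: ln(290/75) = 1.3524; ln(290/95) = 1.1160; ln(290/195) = 0.3969; ln(290/205) = 0.3469; ln(290/250) = 0.1484; ln(290/265) = 0.0902; ln(290/270) = 0.0715.
W = 3.522179 / 11 = 0.320.

0.320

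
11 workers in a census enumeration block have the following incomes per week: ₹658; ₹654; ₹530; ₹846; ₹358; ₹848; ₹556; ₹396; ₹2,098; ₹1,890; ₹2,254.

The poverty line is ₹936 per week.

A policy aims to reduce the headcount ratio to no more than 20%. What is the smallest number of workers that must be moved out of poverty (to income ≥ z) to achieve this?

8 of the 11 workers are poor, so H = 8/11 = 0.727.
A headcount ratio of at most 20% allows at most ⌊0.20 × 11⌋ = 2 poor workers.
So at least 8 − 2 = 6 must be lifted.

6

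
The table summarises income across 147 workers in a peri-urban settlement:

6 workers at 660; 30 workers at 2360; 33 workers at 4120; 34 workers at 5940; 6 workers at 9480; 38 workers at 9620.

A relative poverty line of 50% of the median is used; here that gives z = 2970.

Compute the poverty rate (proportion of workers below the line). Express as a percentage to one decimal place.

24.5%

36 of the 147 workers have income below 2970.
H = 36/147 = 24.5%.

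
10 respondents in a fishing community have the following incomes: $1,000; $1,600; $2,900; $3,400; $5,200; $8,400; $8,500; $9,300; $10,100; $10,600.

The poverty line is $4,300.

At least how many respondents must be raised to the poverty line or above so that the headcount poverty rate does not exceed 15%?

Currently q = 4 of N = 10 are below the line (H = 0.400).
A headcount ratio of at most 15% allows at most ⌊0.15 × 10⌋ = 1 poor respondents.
So at least 4 − 1 = 3 must be lifted.

3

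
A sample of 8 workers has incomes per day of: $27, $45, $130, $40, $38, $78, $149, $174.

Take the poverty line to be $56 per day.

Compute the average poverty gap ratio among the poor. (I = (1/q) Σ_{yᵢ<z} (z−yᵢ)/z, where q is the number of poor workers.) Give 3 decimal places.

Below the line: $27, $38, $40, $45 (q = 4 of N = 8).
Relative gaps: 0.5179, 0.3214, 0.2857, 0.1964; sum = 1.321429.
I averages over the q = 4 poor units only: 1.321429 / 4 = 0.330.

0.330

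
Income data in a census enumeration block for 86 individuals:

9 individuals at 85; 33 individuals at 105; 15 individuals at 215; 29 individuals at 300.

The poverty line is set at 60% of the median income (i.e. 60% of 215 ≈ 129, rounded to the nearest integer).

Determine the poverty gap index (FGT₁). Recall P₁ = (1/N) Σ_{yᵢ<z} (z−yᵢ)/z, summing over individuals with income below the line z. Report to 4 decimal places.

Below the line: 9×85, 33×105 (q = 42 of N = 86).
Normalized shortfalls: (129−85)/129 = 0.3411 (×9); (129−105)/129 = 0.1860 (×33).
Σ = 9.209302. Dividing by the full population N = 86 gives P₁ = 0.1071.

0.1071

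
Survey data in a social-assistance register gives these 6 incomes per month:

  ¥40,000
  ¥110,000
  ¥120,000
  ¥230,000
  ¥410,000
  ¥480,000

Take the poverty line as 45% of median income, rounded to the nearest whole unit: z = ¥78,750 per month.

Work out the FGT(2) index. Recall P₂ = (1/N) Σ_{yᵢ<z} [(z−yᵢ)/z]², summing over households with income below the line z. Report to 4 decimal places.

Below z: ¥40,000 (q = 1 of N = 6).
Shortfall ratios: (78750−40000)/78750 = 0.4921.
Squared: 0.2421.
Sum = 0.242126; P₂ = 0.242126 / 6 = 0.0404.

0.0404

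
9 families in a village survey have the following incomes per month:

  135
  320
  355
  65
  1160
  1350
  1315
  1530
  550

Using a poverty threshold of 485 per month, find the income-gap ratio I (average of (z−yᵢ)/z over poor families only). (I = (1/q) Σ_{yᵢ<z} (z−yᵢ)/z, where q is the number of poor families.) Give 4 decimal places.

0.5490

Incomes under z: 65, 135, 320, 355 (q = 4 of N = 9).
Shortfall ratios (z−y)/z: 0.8660, 0.7216, 0.3402, 0.2680; sum = 2.195876.
The income-gap ratio divides by q (the poor only): 2.195876 / 4 = 0.5490.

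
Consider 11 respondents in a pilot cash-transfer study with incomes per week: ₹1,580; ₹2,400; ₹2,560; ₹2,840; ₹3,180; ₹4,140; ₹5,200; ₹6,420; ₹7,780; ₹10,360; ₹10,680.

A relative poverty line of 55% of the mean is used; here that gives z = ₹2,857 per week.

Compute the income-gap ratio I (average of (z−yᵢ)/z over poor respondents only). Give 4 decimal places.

Incomes under z: ₹1,580, ₹2,400, ₹2,560, ₹2,840 (q = 4 of N = 11).
Shortfall ratios (z−y)/z: 0.4470, 0.1600, 0.1040, 0.0060; sum = 0.716836.
I averages over the q = 4 poor units only: 0.716836 / 4 = 0.1792.

0.1792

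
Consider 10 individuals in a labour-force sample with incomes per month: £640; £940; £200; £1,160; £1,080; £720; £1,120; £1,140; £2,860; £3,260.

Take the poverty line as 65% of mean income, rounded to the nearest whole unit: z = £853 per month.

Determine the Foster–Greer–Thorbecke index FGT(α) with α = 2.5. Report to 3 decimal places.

Below z: £200, £640, £720 (q = 3 of N = 10).
Shortfall ratios: (853−200)/853 = 0.7655; (853−640)/853 = 0.2497; (853−720)/853 = 0.1559.
Raised to α = 2.5: 0.51276; 0.03116; 0.00960.
Sum = 0.553514; FGT(2.5) = 0.553514 / 10 = 0.055.

0.055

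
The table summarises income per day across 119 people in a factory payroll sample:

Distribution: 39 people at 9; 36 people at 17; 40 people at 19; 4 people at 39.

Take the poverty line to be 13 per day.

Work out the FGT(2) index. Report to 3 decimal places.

Below z: 39×9 (q = 39 of N = 119).
Normalized shortfalls: (13−9)/13 = 0.3077 (×39).
Squared: 0.0947 (×39).
Sum = 3.692308; P₂ = 3.692308 / 119 = 0.031.

0.031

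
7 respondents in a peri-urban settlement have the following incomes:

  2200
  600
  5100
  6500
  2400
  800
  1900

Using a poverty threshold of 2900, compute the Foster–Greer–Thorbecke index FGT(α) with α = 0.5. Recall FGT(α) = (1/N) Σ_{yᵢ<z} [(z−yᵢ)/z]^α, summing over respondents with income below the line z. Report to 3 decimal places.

Below z: 600, 800, 1900, 2200, 2400 (q = 5 of N = 7).
Gap ratios (z−y)/z: (2900−600)/2900 = 0.7931; (2900−800)/2900 = 0.7241; (2900−1900)/2900 = 0.3448; (2900−2200)/2900 = 0.2414; (2900−2400)/2900 = 0.1724.
Raised to α = 0.5: 0.89056; 0.85096; 0.58722; 0.49130; 0.41523.
Sum = 3.235278; FGT(0.5) = 3.235278 / 7 = 0.462.

0.462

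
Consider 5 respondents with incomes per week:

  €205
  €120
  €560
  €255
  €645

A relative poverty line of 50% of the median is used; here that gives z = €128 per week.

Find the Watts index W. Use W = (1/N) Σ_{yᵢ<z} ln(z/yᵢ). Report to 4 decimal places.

Incomes under z: €120 (q = 1 of N = 5).
Log gaps: ln(128/120) = 0.0645.
W = 0.064539 / 5 = 0.0129.

0.0129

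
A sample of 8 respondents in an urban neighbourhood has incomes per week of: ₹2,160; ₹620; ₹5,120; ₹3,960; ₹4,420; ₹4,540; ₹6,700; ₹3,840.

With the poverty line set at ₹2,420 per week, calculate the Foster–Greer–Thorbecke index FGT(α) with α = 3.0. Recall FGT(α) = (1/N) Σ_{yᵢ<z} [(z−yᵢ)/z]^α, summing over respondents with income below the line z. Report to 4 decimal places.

Incomes under z: ₹620, ₹2,160 (q = 2 of N = 8).
Gap ratios (z−y)/z: (2420−620)/2420 = 0.7438; (2420−2160)/2420 = 0.1074.
Raised to α = 3.0: 0.41150; 0.00124.
Sum = 0.412742; FGT(3.0) = 0.412742 / 8 = 0.0516.

0.0516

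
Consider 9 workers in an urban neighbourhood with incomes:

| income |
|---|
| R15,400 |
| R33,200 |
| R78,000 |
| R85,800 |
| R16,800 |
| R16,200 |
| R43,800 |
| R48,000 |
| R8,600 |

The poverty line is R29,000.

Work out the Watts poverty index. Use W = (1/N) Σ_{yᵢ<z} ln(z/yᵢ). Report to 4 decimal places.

0.3307

Incomes under z: R8,600, R15,400, R16,200, R16,800 (q = 4 of N = 9).
Log shortfalls: ln(29000/8600) = 1.2155; ln(29000/15400) = 0.6329; ln(29000/16200) = 0.5823; ln(29000/16800) = 0.5459.
W = 2.976663 / 9 = 0.3307.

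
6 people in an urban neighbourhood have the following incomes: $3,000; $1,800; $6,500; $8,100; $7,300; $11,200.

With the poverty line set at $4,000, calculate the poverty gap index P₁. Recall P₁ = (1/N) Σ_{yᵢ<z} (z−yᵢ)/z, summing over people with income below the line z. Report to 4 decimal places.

Below the line: $1,800, $3,000 (q = 2 of N = 6).
Gap ratios (z−y)/z: (4000−1800)/4000 = 0.5500; (4000−3000)/4000 = 0.2500.
Sum of shortfalls = 0.800000; P₁ averages over all N: 0.800000 / 6 = 0.1333.

0.1333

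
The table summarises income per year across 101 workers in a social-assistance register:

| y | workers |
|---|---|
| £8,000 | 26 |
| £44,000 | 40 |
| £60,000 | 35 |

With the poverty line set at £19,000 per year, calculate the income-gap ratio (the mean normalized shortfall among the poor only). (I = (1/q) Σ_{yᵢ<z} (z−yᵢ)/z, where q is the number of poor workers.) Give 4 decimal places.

Incomes under z: 26×£8,000 (q = 26 of N = 101).
Relative gaps: 0.5789 (×26); sum = 15.052632.
The income-gap ratio divides by q (the poor only): 15.052632 / 26 = 0.5789.

0.5789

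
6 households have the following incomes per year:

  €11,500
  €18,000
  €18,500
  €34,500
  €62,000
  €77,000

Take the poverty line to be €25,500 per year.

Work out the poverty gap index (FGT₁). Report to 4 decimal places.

0.1863

Incomes under z: €11,500, €18,000, €18,500 (q = 3 of N = 6).
Shortfall ratios: (25500−11500)/25500 = 0.5490; (25500−18000)/25500 = 0.2941; (25500−18500)/25500 = 0.2745.
Sum of shortfalls = 1.117647; P₁ averages over all N: 1.117647 / 6 = 0.1863.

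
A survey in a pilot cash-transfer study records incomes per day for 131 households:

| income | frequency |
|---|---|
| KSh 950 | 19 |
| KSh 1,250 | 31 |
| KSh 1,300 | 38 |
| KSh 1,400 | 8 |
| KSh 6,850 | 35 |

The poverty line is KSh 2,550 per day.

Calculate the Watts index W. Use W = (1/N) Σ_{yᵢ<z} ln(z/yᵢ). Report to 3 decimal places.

Below the line: 19×KSh 950, 31×KSh 1,250, 38×KSh 1,300, 8×KSh 1,400 (q = 96 of N = 131).
Log gaps: ln(2550/950) = 0.9874 (×19); ln(2550/1250) = 0.7129 (×31); ln(2550/1300) = 0.6737 (×38); ln(2550/1400) = 0.5996 (×8).
W = 71.260465 / 131 = 0.544.

0.544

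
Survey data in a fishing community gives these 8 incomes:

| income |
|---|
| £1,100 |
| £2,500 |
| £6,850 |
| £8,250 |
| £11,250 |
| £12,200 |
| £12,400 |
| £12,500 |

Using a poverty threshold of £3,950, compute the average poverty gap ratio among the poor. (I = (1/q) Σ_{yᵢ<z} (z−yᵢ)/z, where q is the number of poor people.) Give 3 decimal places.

0.544

Below the line: £1,100, £2,500 (q = 2 of N = 8).
Relative gaps: 0.7215, 0.3671; sum = 1.088608.
The income-gap ratio divides by q (the poor only): 1.088608 / 2 = 0.544.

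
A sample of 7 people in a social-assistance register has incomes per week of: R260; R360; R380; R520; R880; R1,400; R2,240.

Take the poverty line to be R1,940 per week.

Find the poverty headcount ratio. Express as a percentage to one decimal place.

85.7%

6 of the 7 people have income below R1,940.
H = 6/7 = 85.7%.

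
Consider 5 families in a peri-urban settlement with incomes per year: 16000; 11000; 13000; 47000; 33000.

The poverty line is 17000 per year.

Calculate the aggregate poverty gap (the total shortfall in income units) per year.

11000

Poor units: 11000, 13000, 16000 (q = 3 of N = 5).
Individual gaps: 17000−11000 = 6000; 17000−13000 = 4000; 17000−16000 = 1000.
Aggregate gap = 11000.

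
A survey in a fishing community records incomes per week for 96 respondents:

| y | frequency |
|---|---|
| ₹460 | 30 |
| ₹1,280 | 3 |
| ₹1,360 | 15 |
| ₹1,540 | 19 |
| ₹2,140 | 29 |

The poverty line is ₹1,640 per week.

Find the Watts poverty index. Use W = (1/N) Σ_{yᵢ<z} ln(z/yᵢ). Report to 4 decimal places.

Below the line: 30×₹460, 3×₹1,280, 15×₹1,360, 19×₹1,540 (q = 67 of N = 96).
Log shortfalls: ln(1640/460) = 1.2712 (×30); ln(1640/1280) = 0.2478 (×3); ln(1640/1360) = 0.1872 (×15); ln(1640/1540) = 0.0629 (×19).
W = 42.883795 / 96 = 0.4467.

0.4467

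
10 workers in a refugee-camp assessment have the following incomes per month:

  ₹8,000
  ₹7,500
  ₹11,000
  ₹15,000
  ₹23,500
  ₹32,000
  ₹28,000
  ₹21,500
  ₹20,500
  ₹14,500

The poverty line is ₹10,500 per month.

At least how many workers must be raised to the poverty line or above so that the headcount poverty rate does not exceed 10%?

2 of the 10 workers are poor, so H = 2/10 = 0.200.
A headcount ratio of at most 10% allows at most ⌊0.10 × 10⌋ = 1 poor workers.
So at least 2 − 1 = 1 must be lifted.

1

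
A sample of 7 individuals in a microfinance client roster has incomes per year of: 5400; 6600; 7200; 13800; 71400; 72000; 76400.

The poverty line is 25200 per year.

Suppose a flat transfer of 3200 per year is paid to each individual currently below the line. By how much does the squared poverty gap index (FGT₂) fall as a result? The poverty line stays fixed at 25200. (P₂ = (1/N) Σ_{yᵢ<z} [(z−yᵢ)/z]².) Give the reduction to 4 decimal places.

0.0884

Before: below the line — 5400, 6600, 7200, 13800; squared poverty gap index (FGT₂) = 0.268141.
After the 3200 transfer: below the line — 8600, 9800, 10400, 17000; squared poverty gap index (FGT₂) = 0.179741.
Reduction = 0.268141 − 0.179741 = 0.0884.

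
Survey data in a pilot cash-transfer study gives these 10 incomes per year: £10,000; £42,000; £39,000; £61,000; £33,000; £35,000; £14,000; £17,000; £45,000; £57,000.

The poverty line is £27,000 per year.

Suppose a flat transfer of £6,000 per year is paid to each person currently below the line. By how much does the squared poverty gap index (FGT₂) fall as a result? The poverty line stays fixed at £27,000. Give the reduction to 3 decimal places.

0.051

Before: below the line — £10,000, £14,000, £17,000; squared poverty gap index (FGT₂) = 0.07654.
After the £6,000 transfer: below the line — £16,000, £20,000, £23,000; squared poverty gap index (FGT₂) = 0.02551.
Reduction = 0.07654 − 0.02551 = 0.051.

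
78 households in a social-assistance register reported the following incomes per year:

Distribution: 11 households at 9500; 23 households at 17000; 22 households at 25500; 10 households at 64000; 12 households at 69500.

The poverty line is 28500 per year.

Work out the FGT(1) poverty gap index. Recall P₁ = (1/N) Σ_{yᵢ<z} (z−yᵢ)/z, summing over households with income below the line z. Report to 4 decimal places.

Below the line: 11×9500, 23×17000, 22×25500 (q = 56 of N = 78).
Normalized shortfalls: (28500−9500)/28500 = 0.6667 (×11); (28500−17000)/28500 = 0.4035 (×23); (28500−25500)/28500 = 0.1053 (×22).
Sum of shortfalls = 18.929825; P₁ averages over all N: 18.929825 / 78 = 0.2427.

0.2427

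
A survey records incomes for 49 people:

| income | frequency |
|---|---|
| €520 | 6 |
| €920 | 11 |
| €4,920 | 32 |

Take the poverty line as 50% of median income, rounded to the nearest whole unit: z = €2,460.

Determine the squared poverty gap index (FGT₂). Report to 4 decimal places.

Incomes under z: 6×€520, 11×€920 (q = 17 of N = 49).
Gap ratios (z−y)/z: (2460−520)/2460 = 0.7886 (×6); (2460−920)/2460 = 0.6260 (×11).
Squared: 0.6219 (×6); 0.3919 (×11).
Sum = 8.042369; P₂ = 8.042369 / 49 = 0.1641.

0.1641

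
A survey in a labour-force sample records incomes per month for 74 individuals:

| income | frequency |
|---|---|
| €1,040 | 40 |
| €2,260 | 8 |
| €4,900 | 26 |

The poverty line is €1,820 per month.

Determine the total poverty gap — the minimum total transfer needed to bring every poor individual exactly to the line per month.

Below the line: 40×€1,040 (q = 40 of N = 74).
Individual gaps: 40×(1820−1040) = 31200.
Aggregate gap = €31,200.

€31,200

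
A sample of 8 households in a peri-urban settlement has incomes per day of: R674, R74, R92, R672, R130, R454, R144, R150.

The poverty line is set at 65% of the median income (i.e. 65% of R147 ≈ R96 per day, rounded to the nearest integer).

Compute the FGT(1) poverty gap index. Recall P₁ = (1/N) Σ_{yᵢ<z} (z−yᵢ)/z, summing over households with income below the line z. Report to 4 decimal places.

0.0339

Below z: R74, R92 (q = 2 of N = 8).
Gap ratios (z−y)/z: (96−74)/96 = 0.2292; (96−92)/96 = 0.0417.
Σ = 0.270833. Dividing by the full population N = 8 gives P₁ = 0.0339.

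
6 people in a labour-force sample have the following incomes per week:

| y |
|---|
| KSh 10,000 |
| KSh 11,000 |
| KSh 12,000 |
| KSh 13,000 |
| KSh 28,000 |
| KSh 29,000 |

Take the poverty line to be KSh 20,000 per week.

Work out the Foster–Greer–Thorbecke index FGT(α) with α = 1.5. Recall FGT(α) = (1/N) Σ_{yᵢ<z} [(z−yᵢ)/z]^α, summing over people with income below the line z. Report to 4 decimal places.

Poor units: KSh 10,000, KSh 11,000, KSh 12,000, KSh 13,000 (q = 4 of N = 6).
Gap ratios (z−y)/z: (20000−10000)/20000 = 0.5000; (20000−11000)/20000 = 0.4500; (20000−12000)/20000 = 0.4000; (20000−13000)/20000 = 0.3500.
Raised to α = 1.5: 0.35355; 0.30187; 0.25298; 0.20706.
Sum = 1.115468; FGT(1.5) = 1.115468 / 6 = 0.1859.

0.1859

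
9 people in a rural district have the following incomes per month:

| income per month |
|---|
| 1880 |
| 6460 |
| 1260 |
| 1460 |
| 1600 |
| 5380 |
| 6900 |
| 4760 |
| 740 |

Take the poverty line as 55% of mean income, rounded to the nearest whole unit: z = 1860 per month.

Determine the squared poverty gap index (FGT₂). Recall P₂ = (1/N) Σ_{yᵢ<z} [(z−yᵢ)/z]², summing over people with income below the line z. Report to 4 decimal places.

Below the line: 740, 1260, 1460, 1600 (q = 4 of N = 9).
Normalized shortfalls: (1860−740)/1860 = 0.6022; (1860−1260)/1860 = 0.3226; (1860−1460)/1860 = 0.2151; (1860−1600)/1860 = 0.1398.
Squared: 0.3626; 0.1041; 0.0462; 0.0195.
Sum = 0.532431; P₂ = 0.532431 / 9 = 0.0592.

0.0592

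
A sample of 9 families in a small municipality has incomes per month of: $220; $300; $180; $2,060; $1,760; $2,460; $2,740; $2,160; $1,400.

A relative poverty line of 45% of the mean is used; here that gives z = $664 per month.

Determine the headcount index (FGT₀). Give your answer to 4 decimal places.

3 of the 9 families have income below $664.
H = 3/9 = 0.3333.

0.3333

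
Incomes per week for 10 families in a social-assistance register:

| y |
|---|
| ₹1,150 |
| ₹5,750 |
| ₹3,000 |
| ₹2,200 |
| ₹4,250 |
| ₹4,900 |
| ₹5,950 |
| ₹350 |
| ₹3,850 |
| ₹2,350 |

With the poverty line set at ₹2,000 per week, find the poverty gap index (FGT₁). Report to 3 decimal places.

0.125

Incomes under z: ₹350, ₹1,150 (q = 2 of N = 10).
Normalized shortfalls: (2000−350)/2000 = 0.8250; (2000−1150)/2000 = 0.4250.
Sum of shortfalls = 1.250000; P₁ averages over all N: 1.250000 / 10 = 0.125.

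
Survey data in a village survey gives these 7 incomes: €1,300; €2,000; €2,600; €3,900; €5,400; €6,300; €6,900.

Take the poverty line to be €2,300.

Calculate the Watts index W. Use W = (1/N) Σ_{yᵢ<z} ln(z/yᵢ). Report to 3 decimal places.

0.101

Below the line: €1,300, €2,000 (q = 2 of N = 7).
ln(z/y) terms: ln(2300/1300) = 0.5705; ln(2300/2000) = 0.1398.
W = 0.710307 / 7 = 0.101.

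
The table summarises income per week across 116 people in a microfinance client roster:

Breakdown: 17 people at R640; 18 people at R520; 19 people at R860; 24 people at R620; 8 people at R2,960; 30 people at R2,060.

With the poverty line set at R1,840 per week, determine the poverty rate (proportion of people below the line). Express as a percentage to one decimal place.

67.2%

78 of the 116 people have income below R1,840.
H = 78/116 = 67.2%.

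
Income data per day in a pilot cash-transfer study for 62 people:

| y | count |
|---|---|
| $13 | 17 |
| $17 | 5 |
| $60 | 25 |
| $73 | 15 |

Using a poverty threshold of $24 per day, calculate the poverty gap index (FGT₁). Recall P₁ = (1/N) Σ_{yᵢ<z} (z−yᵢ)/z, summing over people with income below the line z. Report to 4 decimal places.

0.1492

Poor units: 17×$13, 5×$17 (q = 22 of N = 62).
Shortfall ratios: (24−13)/24 = 0.4583 (×17); (24−17)/24 = 0.2917 (×5).
Σ = 9.250000. Dividing by the full population N = 62 gives P₁ = 0.1492.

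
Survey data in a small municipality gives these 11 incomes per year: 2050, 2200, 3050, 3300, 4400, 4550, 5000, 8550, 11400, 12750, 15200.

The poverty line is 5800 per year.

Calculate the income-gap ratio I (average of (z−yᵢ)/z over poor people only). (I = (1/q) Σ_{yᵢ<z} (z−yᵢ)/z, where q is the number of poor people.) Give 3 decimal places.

0.395

Poor units: 2050, 2200, 3050, 3300, 4400, 4550, 5000 (q = 7 of N = 11).
Relative gaps: 0.6466, 0.6207, 0.4741, 0.4310, 0.2414, 0.2155, 0.1379; sum = 2.767241.
The income-gap ratio divides by q (the poor only): 2.767241 / 7 = 0.395.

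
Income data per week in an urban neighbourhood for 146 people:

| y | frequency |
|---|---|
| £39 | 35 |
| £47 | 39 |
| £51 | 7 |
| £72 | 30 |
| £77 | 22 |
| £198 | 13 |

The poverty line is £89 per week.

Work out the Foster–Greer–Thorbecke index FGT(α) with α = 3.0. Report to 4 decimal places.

Below the line: 35×£39, 39×£47, 7×£51, 30×£72, 22×£77 (q = 133 of N = 146).
Gap ratios (z−y)/z: (89−39)/89 = 0.5618 (×35); (89−47)/89 = 0.4719 (×39); (89−51)/89 = 0.4270 (×7); (89−72)/89 = 0.1910 (×30); (89−77)/89 = 0.1348 (×22).
Raised to α = 3.0: 0.17731 (×35); 0.10509 (×39); 0.07784 (×7); 0.00697 (×30); 0.00245 (×22).
Sum = 11.112463; FGT(3.0) = 11.112463 / 146 = 0.0761.

0.0761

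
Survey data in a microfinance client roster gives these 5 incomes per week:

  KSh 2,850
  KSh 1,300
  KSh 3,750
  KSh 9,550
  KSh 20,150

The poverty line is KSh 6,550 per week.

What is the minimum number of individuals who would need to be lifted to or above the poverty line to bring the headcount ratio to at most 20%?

Currently q = 3 of N = 5 are below the line (H = 0.600).
A headcount ratio of at most 20% allows at most ⌊0.20 × 5⌋ = 1 poor individuals.
So at least 3 − 1 = 2 must be lifted.

2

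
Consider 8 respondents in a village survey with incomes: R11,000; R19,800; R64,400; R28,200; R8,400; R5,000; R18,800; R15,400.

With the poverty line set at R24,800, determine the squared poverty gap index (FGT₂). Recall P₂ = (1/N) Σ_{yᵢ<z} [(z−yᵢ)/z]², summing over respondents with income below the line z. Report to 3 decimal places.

Poor units: R5,000, R8,400, R11,000, R15,400, R18,800, R19,800 (q = 6 of N = 8).
Gap ratios (z−y)/z: (24800−5000)/24800 = 0.7984; (24800−8400)/24800 = 0.6613; (24800−11000)/24800 = 0.5565; (24800−15400)/24800 = 0.3790; (24800−18800)/24800 = 0.2419; (24800−19800)/24800 = 0.2016.
Squared: 0.6374; 0.4373; 0.3096; 0.1437; 0.0585; 0.0406.
Sum = 1.627211; P₂ = 1.627211 / 8 = 0.203.

0.203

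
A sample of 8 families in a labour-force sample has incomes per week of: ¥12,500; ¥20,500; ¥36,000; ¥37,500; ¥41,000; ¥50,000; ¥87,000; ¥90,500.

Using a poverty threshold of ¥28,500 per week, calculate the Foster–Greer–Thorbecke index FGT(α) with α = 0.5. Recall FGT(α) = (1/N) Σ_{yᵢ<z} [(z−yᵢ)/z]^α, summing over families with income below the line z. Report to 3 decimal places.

Incomes under z: ¥12,500, ¥20,500 (q = 2 of N = 8).
Shortfall ratios: (28500−12500)/28500 = 0.5614; (28500−20500)/28500 = 0.2807.
Raised to α = 0.5: 0.74927; 0.52981.
Sum = 1.279082; FGT(0.5) = 1.279082 / 8 = 0.160.

0.160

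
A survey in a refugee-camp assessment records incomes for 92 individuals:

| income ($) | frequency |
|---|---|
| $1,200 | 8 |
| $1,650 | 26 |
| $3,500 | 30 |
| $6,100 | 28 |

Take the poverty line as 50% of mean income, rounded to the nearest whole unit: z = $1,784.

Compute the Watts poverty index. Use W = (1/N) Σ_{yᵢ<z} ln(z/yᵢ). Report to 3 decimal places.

0.057

Poor units: 8×$1,200, 26×$1,650 (q = 34 of N = 92).
ln(z/y) terms: ln(1784/1200) = 0.3965 (×8); ln(1784/1650) = 0.0781 (×26).
W = 5.202443 / 92 = 0.057.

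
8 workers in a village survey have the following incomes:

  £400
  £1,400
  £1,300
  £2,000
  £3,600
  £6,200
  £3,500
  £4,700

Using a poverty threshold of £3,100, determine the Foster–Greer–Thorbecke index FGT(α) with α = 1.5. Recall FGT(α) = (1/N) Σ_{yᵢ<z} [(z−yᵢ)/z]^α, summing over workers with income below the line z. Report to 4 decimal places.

0.2341

Incomes under z: £400, £1,300, £1,400, £2,000 (q = 4 of N = 8).
Normalized shortfalls: (3100−400)/3100 = 0.8710; (3100−1300)/3100 = 0.5806; (3100−1400)/3100 = 0.5484; (3100−2000)/3100 = 0.3548.
Raised to α = 1.5: 0.81284; 0.44245; 0.40610; 0.21137.
Sum = 1.872758; FGT(1.5) = 1.872758 / 8 = 0.2341.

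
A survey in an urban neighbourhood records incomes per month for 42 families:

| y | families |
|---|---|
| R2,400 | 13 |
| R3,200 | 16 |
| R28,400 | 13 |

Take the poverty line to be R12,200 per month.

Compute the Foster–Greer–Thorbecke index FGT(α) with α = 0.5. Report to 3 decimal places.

Below z: 13×R2,400, 16×R3,200 (q = 29 of N = 42).
Gap ratios (z−y)/z: (12200−2400)/12200 = 0.8033 (×13); (12200−3200)/12200 = 0.7377 (×16).
Raised to α = 0.5: 0.89626 (×13); 0.85890 (×16).
Sum = 25.393716; FGT(0.5) = 25.393716 / 42 = 0.605.

0.605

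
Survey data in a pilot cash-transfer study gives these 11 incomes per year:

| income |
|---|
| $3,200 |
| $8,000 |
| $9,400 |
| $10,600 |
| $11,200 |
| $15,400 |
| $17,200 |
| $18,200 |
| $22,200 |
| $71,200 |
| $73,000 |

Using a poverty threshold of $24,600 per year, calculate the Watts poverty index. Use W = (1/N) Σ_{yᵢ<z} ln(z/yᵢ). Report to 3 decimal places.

Below the line: $3,200, $8,000, $9,400, $10,600, $11,200, $15,400, $17,200, $18,200, $22,200 (q = 9 of N = 11).
ln(z/y) terms: ln(24600/3200) = 2.0396; ln(24600/8000) = 1.1233; ln(24600/9400) = 0.9620; ln(24600/10600) = 0.8419; ln(24600/11200) = 0.7868; ln(24600/15400) = 0.4684; ln(24600/17200) = 0.3578; ln(24600/18200) = 0.3013; ln(24600/22200) = 0.1027.
W = 6.983857 / 11 = 0.635.

0.635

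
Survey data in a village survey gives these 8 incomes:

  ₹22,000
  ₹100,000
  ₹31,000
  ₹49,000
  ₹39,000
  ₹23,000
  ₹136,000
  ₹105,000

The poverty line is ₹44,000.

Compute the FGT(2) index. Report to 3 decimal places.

Below z: ₹22,000, ₹23,000, ₹31,000, ₹39,000 (q = 4 of N = 8).
Normalized shortfalls: (44000−22000)/44000 = 0.5000; (44000−23000)/44000 = 0.4773; (44000−31000)/44000 = 0.2955; (44000−39000)/44000 = 0.1136.
Squared: 0.2500; 0.2278; 0.0873; 0.0129.
Sum = 0.577996; P₂ = 0.577996 / 8 = 0.072.

0.072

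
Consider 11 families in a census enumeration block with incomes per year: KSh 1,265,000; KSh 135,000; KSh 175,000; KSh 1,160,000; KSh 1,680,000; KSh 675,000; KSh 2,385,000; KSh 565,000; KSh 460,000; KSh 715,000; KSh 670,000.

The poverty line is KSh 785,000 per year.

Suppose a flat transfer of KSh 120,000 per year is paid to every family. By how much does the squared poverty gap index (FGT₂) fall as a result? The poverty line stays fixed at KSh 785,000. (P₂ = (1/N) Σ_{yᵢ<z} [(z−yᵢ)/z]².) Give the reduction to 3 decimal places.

0.060

Before: below the line — KSh 135,000, KSh 175,000, KSh 460,000, KSh 565,000, KSh 670,000, KSh 675,000, KSh 715,000; squared poverty gap index (FGT₂) = 0.14441.
After the KSh 120,000 transfer: below the line — KSh 255,000, KSh 295,000, KSh 580,000, KSh 685,000; squared poverty gap index (FGT₂) = 0.08454.
Reduction = 0.14441 − 0.08454 = 0.060.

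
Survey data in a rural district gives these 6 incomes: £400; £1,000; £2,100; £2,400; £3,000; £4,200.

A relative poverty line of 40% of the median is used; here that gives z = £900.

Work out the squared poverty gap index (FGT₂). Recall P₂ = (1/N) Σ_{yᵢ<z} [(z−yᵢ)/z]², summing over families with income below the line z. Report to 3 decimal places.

Below z: £400 (q = 1 of N = 6).
Shortfall ratios: (900−400)/900 = 0.5556.
Squared: 0.3086.
Sum = 0.308642; P₂ = 0.308642 / 6 = 0.051.

0.051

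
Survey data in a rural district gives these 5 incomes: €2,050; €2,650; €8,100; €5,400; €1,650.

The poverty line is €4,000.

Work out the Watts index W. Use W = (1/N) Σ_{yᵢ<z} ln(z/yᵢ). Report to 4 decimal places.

Incomes under z: €1,650, €2,050, €2,650 (q = 3 of N = 5).
Log shortfalls: ln(4000/1650) = 0.8855; ln(4000/2050) = 0.6685; ln(4000/2650) = 0.4117.
W = 1.965708 / 5 = 0.3931.

0.3931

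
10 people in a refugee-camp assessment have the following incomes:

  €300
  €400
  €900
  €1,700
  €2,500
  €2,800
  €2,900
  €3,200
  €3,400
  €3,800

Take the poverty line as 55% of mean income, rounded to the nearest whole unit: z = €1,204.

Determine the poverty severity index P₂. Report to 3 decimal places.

0.107

Poor units: €300, €400, €900 (q = 3 of N = 10).
Normalized shortfalls: (1204−300)/1204 = 0.7508; (1204−400)/1204 = 0.6678; (1204−900)/1204 = 0.2525.
Squared: 0.5637; 0.4459; 0.0638.
Sum = 1.073421; P₂ = 1.073421 / 10 = 0.107.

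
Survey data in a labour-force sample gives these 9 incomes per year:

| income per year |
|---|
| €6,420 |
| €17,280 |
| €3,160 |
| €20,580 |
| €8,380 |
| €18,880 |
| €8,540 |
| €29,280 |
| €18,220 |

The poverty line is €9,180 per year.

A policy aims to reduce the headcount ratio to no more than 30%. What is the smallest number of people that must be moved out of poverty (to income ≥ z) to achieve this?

4 of the 9 people are poor, so H = 4/9 = 0.444.
A headcount ratio of at most 30% allows at most ⌊0.30 × 9⌋ = 2 poor people.
So at least 4 − 2 = 2 must be lifted.

2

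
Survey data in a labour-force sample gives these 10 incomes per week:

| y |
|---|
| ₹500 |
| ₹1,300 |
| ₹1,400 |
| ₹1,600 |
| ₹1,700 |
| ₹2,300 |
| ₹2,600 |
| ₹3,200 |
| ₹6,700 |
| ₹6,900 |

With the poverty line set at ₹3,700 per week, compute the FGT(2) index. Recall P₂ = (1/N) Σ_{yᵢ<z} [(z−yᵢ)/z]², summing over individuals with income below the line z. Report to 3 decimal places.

Below the line: ₹500, ₹1,300, ₹1,400, ₹1,600, ₹1,700, ₹2,300, ₹2,600, ₹3,200 (q = 8 of N = 10).
Shortfall ratios: (3700−500)/3700 = 0.8649; (3700−1300)/3700 = 0.6486; (3700−1400)/3700 = 0.6216; (3700−1600)/3700 = 0.5676; (3700−1700)/3700 = 0.5405; (3700−2300)/3700 = 0.3784; (3700−2600)/3700 = 0.2973; (3700−3200)/3700 = 0.1351.
Squared: 0.7480; 0.4207; 0.3864; 0.3221; 0.2922; 0.1432; 0.0884; 0.0183.
Sum = 2.419284; P₂ = 2.419284 / 10 = 0.242.

0.242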